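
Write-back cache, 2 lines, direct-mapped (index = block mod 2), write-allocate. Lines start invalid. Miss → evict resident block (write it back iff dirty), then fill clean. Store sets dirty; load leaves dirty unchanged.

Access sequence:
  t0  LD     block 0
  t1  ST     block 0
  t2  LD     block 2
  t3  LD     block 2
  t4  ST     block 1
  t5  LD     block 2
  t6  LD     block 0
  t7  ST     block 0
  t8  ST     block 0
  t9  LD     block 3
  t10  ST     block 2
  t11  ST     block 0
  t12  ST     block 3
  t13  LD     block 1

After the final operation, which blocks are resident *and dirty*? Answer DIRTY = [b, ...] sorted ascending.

0: R B0 -> L0 miss  d=-]
1: W B0 -> L0 hit  d=D]
2: R B2 -> L0 miss wb->B0  d=-]
3: R B2 -> L0 hit  d=-]
4: W B1 -> L1 miss  d=D]
5: R B2 -> L0 hit  d=-]
6: R B0 -> L0 miss  d=-]
7: W B0 -> L0 hit  d=D]
8: W B0 -> L0 hit  d=D]
9: R B3 -> L1 miss wb->B1  d=-]
10: W B2 -> L0 miss wb->B0  d=D]
11: W B0 -> L0 miss wb->B2  d=D]
12: W B3 -> L1 hit  d=D]
13: R B1 -> L1 miss wb->B3  d=-]

DIRTY = [0]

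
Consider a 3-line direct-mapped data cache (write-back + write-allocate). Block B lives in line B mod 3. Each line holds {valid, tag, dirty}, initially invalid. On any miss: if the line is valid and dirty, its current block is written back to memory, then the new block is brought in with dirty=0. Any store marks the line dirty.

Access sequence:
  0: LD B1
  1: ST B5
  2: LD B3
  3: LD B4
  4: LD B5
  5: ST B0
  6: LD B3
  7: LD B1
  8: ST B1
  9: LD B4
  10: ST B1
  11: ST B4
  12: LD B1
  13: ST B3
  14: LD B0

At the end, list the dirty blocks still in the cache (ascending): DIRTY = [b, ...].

0: R B1 -> L1 miss  d=-]
1: W B5 -> L2 miss  d=D]
2: R B3 -> L0 miss  d=-]
3: R B4 -> L1 miss  d=-]
4: R B5 -> L2 hit  d=D]
5: W B0 -> L0 miss  d=D]
6: R B3 -> L0 miss wb->B0  d=-]
7: R B1 -> L1 miss  d=-]
8: W B1 -> L1 hit  d=D]
9: R B4 -> L1 miss wb->B1  d=-]
10: W B1 -> L1 miss  d=D]
11: W B4 -> L1 miss wb->B1  d=D]
12: R B1 -> L1 miss wb->B4  d=-]
13: W B3 -> L0 hit  d=D]
14: R B0 -> L0 miss wb->B3  d=-]

DIRTY = [5]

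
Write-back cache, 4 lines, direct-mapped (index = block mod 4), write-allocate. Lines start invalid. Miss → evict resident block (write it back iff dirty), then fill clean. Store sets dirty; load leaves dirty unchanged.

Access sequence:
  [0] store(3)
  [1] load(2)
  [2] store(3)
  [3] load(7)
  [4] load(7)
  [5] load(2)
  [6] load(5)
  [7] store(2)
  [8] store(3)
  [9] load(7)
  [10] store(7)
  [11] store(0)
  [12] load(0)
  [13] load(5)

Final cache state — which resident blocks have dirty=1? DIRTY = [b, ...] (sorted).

DIRTY = [0, 2, 7]

0: W B3 → L3 miss [D]
1: R B2 → L2 miss [-]
2: W B3 → L3 hit [D]
3: R B7 → L3 miss wb→B3 [-]
4: R B7 → L3 hit [-]
5: R B2 → L2 hit [-]
6: R B5 → L1 miss [-]
7: W B2 → L2 hit [D]
8: W B3 → L3 miss [D]
9: R B7 → L3 miss wb→B3 [-]
10: W B7 → L3 hit [D]
11: W B0 → L0 miss [D]
12: R B0 → L0 hit [D]
13: R B5 → L1 hit [-]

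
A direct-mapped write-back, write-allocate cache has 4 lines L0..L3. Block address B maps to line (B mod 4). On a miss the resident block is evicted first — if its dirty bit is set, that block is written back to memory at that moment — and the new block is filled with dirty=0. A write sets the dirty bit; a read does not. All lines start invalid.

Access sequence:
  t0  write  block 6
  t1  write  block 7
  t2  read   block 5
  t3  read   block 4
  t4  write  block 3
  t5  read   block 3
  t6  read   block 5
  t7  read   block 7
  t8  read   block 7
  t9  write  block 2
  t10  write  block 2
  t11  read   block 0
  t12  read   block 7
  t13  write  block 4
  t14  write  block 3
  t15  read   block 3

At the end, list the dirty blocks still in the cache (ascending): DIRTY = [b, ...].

DIRTY = [2, 3, 4]

0: W B6 → L2 miss [D]
1: W B7 → L3 miss [D]
2: R B5 → L1 miss [-]
3: R B4 → L0 miss [-]
4: W B3 → L3 miss wb→B7 [D]
5: R B3 → L3 hit [D]
6: R B5 → L1 hit [-]
7: R B7 → L3 miss wb→B3 [-]
8: R B7 → L3 hit [-]
9: W B2 → L2 miss wb→B6 [D]
10: W B2 → L2 hit [D]
11: R B0 → L0 miss [-]
12: R B7 → L3 hit [-]
13: W B4 → L0 miss [D]
14: W B3 → L3 miss [D]
15: R B3 → L3 hit [D]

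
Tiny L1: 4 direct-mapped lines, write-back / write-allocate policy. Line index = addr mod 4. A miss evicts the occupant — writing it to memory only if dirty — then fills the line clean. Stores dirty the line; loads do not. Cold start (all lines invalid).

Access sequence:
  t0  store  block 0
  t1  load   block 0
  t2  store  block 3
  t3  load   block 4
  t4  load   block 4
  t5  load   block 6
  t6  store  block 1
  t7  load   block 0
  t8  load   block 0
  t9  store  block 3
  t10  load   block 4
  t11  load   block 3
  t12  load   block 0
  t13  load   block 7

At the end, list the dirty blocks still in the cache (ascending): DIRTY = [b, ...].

DIRTY = [1]

0: W B0 → L0 miss [D]
1: R B0 → L0 hit [D]
2: W B3 → L3 miss [D]
3: R B4 → L0 miss wb→B0 [-]
4: R B4 → L0 hit [-]
5: R B6 → L2 miss [-]
6: W B1 → L1 miss [D]
7: R B0 → L0 miss [-]
8: R B0 → L0 hit [-]
9: W B3 → L3 hit [D]
10: R B4 → L0 miss [-]
11: R B3 → L3 hit [D]
12: R B0 → L0 miss [-]
13: R B7 → L3 miss wb→B3 [-]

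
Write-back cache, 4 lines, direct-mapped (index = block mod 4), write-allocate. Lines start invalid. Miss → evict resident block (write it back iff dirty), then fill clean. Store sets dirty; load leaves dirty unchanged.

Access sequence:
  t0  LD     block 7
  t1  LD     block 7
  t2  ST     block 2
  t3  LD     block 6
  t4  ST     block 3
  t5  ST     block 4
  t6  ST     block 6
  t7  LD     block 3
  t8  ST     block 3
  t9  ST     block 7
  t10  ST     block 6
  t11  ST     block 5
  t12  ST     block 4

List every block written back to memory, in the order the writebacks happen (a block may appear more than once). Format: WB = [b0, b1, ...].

0: R B7 → L3 miss [-]
1: R B7 → L3 hit [-]
2: W B2 → L2 miss [D]
3: R B6 → L2 miss wb→B2 [-]
4: W B3 → L3 miss [D]
5: W B4 → L0 miss [D]
6: W B6 → L2 hit [D]
7: R B3 → L3 hit [D]
8: W B3 → L3 hit [D]
9: W B7 → L3 miss wb→B3 [D]
10: W B6 → L2 hit [D]
11: W B5 → L1 miss [D]
12: W B4 → L0 hit [D]

WB = [2, 3]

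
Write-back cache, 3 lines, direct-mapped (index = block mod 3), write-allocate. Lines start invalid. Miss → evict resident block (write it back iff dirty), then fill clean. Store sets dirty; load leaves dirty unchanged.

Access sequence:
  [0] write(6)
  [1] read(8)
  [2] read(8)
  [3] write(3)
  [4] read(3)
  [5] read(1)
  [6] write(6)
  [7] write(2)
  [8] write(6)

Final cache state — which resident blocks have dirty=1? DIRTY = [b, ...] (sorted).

0: W B6 -> L0 miss  d=D]
1: R B8 -> L2 miss  d=-]
2: R B8 -> L2 hit  d=-]
3: W B3 -> L0 miss wb->B6  d=D]
4: R B3 -> L0 hit  d=D]
5: R B1 -> L1 miss  d=-]
6: W B6 -> L0 miss wb->B3  d=D]
7: W B2 -> L2 miss  d=D]
8: W B6 -> L0 hit  d=D]

DIRTY = [2, 6]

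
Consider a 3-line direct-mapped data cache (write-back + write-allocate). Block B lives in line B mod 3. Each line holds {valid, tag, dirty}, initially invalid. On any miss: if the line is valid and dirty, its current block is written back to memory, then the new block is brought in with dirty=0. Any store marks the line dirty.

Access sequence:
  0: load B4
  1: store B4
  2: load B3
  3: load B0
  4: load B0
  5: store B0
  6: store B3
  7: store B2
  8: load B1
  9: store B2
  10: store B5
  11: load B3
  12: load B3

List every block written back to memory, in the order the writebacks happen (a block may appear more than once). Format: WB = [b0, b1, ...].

WB = [0, 4, 2]

0: R B4 → L1 miss [-]
1: W B4 → L1 hit [D]
2: R B3 → L0 miss [-]
3: R B0 → L0 miss [-]
4: R B0 → L0 hit [-]
5: W B0 → L0 hit [D]
6: W B3 → L0 miss wb→B0 [D]
7: W B2 → L2 miss [D]
8: R B1 → L1 miss wb→B4 [-]
9: W B2 → L2 hit [D]
10: W B5 → L2 miss wb→B2 [D]
11: R B3 → L0 hit [D]
12: R B3 → L0 hit [D]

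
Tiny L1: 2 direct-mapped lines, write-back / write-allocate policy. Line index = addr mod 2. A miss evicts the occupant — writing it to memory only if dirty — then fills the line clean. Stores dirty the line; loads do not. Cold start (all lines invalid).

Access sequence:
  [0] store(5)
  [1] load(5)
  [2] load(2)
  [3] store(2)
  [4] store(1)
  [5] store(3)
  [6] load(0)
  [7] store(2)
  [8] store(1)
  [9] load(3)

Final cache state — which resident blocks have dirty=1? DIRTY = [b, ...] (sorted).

  0 | W B5 → L1 miss [D]
  1 | R B5 → L1 hit [D]
  2 | R B2 → L0 miss [-]
  3 | W B2 → L0 hit [D]
  4 | W B1 → L1 miss wb→B5 [D]
  5 | W B3 → L1 miss wb→B1 [D]
  6 | R B0 → L0 miss wb→B2 [-]
  7 | W B2 → L0 miss [D]
  8 | W B1 → L1 miss wb→B3 [D]
  9 | R B3 → L1 miss wb→B1 [-]

DIRTY = [2]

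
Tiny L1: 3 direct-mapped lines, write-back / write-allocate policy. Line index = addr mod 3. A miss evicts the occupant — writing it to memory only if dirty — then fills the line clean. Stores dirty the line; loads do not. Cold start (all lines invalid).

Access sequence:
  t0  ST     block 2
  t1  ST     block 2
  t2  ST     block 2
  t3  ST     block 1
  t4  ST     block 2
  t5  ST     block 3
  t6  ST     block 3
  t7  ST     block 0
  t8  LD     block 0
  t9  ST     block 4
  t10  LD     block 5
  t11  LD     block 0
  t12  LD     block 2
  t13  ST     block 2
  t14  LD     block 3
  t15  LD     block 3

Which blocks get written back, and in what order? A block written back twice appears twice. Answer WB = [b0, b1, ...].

WB = [3, 1, 2, 0]

  0 | W B2 → L2 miss [D]
  1 | W B2 → L2 hit [D]
  2 | W B2 → L2 hit [D]
  3 | W B1 → L1 miss [D]
  4 | W B2 → L2 hit [D]
  5 | W B3 → L0 miss [D]
  6 | W B3 → L0 hit [D]
  7 | W B0 → L0 miss wb→B3 [D]
  8 | R B0 → L0 hit [D]
  9 | W B4 → L1 miss wb→B1 [D]
  10 | R B5 → L2 miss wb→B2 [-]
  11 | R B0 → L0 hit [D]
  12 | R B2 → L2 miss [-]
  13 | W B2 → L2 hit [D]
  14 | R B3 → L0 miss wb→B0 [-]
  15 | R B3 → L0 hit [-]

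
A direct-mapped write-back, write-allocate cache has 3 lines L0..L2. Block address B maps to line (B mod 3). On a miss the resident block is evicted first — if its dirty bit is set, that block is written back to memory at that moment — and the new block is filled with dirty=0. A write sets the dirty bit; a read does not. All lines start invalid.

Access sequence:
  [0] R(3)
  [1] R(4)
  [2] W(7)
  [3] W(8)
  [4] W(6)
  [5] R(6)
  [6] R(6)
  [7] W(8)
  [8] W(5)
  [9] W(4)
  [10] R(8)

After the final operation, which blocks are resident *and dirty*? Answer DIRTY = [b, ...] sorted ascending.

  0 | R B3 → L0 miss [-]
  1 | R B4 → L1 miss [-]
  2 | W B7 → L1 miss [D]
  3 | W B8 → L2 miss [D]
  4 | W B6 → L0 miss [D]
  5 | R B6 → L0 hit [D]
  6 | R B6 → L0 hit [D]
  7 | W B8 → L2 hit [D]
  8 | W B5 → L2 miss wb→B8 [D]
  9 | W B4 → L1 miss wb→B7 [D]
  10 | R B8 → L2 miss wb→B5 [-]

DIRTY = [4, 6]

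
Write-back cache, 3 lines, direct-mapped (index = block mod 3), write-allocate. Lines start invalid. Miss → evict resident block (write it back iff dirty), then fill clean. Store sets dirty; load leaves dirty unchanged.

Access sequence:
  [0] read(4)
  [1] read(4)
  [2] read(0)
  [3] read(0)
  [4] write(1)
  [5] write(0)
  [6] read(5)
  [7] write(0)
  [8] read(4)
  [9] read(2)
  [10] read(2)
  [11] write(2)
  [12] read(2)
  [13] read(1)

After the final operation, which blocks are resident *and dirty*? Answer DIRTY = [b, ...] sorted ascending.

DIRTY = [0, 2]

0: R B4 -> L1 miss  d=-]
1: R B4 -> L1 hit  d=-]
2: R B0 -> L0 miss  d=-]
3: R B0 -> L0 hit  d=-]
4: W B1 -> L1 miss  d=D]
5: W B0 -> L0 hit  d=D]
6: R B5 -> L2 miss  d=-]
7: W B0 -> L0 hit  d=D]
8: R B4 -> L1 miss wb->B1  d=-]
9: R B2 -> L2 miss  d=-]
10: R B2 -> L2 hit  d=-]
11: W B2 -> L2 hit  d=D]
12: R B2 -> L2 hit  d=D]
13: R B1 -> L1 miss  d=-]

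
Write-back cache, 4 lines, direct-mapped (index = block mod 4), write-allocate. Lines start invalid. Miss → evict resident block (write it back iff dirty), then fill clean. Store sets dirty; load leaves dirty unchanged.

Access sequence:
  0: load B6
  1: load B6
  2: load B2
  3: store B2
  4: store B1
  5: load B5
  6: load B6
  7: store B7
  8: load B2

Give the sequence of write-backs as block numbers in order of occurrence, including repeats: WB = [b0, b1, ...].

WB = [1, 2]

  0 | R B6 → L2 miss [-]
  1 | R B6 → L2 hit [-]
  2 | R B2 → L2 miss [-]
  3 | W B2 → L2 hit [D]
  4 | W B1 → L1 miss [D]
  5 | R B5 → L1 miss wb→B1 [-]
  6 | R B6 → L2 miss wb→B2 [-]
  7 | W B7 → L3 miss [D]
  8 | R B2 → L2 miss [-]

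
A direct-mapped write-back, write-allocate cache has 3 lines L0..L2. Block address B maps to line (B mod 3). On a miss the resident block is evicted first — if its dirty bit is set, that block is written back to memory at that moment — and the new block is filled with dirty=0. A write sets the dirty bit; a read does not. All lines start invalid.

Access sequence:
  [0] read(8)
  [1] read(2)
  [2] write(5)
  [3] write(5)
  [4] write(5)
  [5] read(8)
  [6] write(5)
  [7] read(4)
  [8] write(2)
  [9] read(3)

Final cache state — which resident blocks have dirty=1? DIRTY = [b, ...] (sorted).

0: R B8 -> L2 miss  d=-]
1: R B2 -> L2 miss  d=-]
2: W B5 -> L2 miss  d=D]
3: W B5 -> L2 hit  d=D]
4: W B5 -> L2 hit  d=D]
5: R B8 -> L2 miss wb->B5  d=-]
6: W B5 -> L2 miss  d=D]
7: R B4 -> L1 miss  d=-]
8: W B2 -> L2 miss wb->B5  d=D]
9: R B3 -> L0 miss  d=-]

DIRTY = [2]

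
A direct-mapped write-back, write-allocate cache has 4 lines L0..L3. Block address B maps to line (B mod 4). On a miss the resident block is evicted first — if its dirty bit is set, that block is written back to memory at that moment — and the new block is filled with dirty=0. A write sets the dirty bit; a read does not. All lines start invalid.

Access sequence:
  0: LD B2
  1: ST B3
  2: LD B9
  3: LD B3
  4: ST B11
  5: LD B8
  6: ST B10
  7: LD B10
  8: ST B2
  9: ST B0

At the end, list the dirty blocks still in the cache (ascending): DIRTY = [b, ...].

0: R B2 → L2 miss [-]
1: W B3 → L3 miss [D]
2: R B9 → L1 miss [-]
3: R B3 → L3 hit [D]
4: W B11 → L3 miss wb→B3 [D]
5: R B8 → L0 miss [-]
6: W B10 → L2 miss [D]
7: R B10 → L2 hit [D]
8: W B2 → L2 miss wb→B10 [D]
9: W B0 → L0 miss [D]

DIRTY = [0, 2, 11]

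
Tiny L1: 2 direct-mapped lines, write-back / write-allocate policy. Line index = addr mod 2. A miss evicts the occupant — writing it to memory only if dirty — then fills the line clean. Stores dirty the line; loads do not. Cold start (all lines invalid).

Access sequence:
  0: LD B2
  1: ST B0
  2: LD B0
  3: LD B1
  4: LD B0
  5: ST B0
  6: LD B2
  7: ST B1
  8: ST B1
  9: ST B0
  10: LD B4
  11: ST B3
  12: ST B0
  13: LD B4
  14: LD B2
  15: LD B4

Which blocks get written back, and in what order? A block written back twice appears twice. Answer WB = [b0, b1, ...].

0: R B2 → L0 miss [-]
1: W B0 → L0 miss [D]
2: R B0 → L0 hit [D]
3: R B1 → L1 miss [-]
4: R B0 → L0 hit [D]
5: W B0 → L0 hit [D]
6: R B2 → L0 miss wb→B0 [-]
7: W B1 → L1 hit [D]
8: W B1 → L1 hit [D]
9: W B0 → L0 miss [D]
10: R B4 → L0 miss wb→B0 [-]
11: W B3 → L1 miss wb→B1 [D]
12: W B0 → L0 miss [D]
13: R B4 → L0 miss wb→B0 [-]
14: R B2 → L0 miss [-]
15: R B4 → L0 miss [-]

WB = [0, 0, 1, 0]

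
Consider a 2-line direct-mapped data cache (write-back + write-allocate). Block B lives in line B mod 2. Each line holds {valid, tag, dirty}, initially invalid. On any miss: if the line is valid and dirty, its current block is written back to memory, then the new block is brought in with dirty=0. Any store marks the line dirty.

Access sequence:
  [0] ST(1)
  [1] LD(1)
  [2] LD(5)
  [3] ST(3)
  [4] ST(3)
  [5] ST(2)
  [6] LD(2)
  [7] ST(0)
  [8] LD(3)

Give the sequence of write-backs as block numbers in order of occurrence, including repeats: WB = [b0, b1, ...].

WB = [1, 2]

0: W B1 → L1 miss [D]
1: R B1 → L1 hit [D]
2: R B5 → L1 miss wb→B1 [-]
3: W B3 → L1 miss [D]
4: W B3 → L1 hit [D]
5: W B2 → L0 miss [D]
6: R B2 → L0 hit [D]
7: W B0 → L0 miss wb→B2 [D]
8: R B3 → L1 hit [D]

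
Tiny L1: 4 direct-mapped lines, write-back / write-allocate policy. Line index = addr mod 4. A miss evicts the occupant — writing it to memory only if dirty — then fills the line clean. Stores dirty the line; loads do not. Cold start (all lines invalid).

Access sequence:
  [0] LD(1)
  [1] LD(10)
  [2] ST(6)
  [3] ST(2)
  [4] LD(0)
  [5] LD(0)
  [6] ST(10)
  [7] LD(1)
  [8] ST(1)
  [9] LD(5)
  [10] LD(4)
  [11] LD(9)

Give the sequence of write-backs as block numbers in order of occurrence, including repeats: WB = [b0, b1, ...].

0: R B1 → L1 miss [-]
1: R B10 → L2 miss [-]
2: W B6 → L2 miss [D]
3: W B2 → L2 miss wb→B6 [D]
4: R B0 → L0 miss [-]
5: R B0 → L0 hit [-]
6: W B10 → L2 miss wb→B2 [D]
7: R B1 → L1 hit [-]
8: W B1 → L1 hit [D]
9: R B5 → L1 miss wb→B1 [-]
10: R B4 → L0 miss [-]
11: R B9 → L1 miss [-]

WB = [6, 2, 1]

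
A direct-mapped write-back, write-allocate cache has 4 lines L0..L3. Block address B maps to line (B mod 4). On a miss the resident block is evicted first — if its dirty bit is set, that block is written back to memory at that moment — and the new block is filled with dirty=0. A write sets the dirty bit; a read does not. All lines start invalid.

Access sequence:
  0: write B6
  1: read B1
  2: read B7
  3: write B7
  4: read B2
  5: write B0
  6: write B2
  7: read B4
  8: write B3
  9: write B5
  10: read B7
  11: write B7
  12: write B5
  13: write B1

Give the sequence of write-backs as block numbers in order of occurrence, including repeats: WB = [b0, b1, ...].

WB = [6, 0, 7, 3, 5]

0: W B6 -> L2 miss  d=D]
1: R B1 -> L1 miss  d=-]
2: R B7 -> L3 miss  d=-]
3: W B7 -> L3 hit  d=D]
4: R B2 -> L2 miss wb->B6  d=-]
5: W B0 -> L0 miss  d=D]
6: W B2 -> L2 hit  d=D]
7: R B4 -> L0 miss wb->B0  d=-]
8: W B3 -> L3 miss wb->B7  d=D]
9: W B5 -> L1 miss  d=D]
10: R B7 -> L3 miss wb->B3  d=-]
11: W B7 -> L3 hit  d=D]
12: W B5 -> L1 hit  d=D]
13: W B1 -> L1 miss wb->B5  d=D]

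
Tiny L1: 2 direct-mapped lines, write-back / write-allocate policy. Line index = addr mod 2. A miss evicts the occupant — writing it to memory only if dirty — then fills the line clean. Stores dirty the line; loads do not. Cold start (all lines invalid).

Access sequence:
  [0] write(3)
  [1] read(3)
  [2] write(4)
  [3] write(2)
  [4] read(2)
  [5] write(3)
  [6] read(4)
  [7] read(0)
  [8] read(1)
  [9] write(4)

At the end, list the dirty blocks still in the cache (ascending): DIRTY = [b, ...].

DIRTY = [4]

  0 | W B3 → L1 miss [D]
  1 | R B3 → L1 hit [D]
  2 | W B4 → L0 miss [D]
  3 | W B2 → L0 miss wb→B4 [D]
  4 | R B2 → L0 hit [D]
  5 | W B3 → L1 hit [D]
  6 | R B4 → L0 miss wb→B2 [-]
  7 | R B0 → L0 miss [-]
  8 | R B1 → L1 miss wb→B3 [-]
  9 | W B4 → L0 miss [D]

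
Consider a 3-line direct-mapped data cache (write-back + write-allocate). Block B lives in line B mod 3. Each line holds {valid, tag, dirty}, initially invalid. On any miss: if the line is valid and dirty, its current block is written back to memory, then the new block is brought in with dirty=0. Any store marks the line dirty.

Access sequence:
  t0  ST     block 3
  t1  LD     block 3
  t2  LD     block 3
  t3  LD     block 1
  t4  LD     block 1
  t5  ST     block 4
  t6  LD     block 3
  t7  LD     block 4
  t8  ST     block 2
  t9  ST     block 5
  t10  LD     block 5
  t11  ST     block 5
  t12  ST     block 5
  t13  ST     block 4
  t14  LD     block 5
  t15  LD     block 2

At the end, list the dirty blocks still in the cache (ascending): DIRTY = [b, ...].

  0 | W B3 → L0 miss [D]
  1 | R B3 → L0 hit [D]
  2 | R B3 → L0 hit [D]
  3 | R B1 → L1 miss [-]
  4 | R B1 → L1 hit [-]
  5 | W B4 → L1 miss [D]
  6 | R B3 → L0 hit [D]
  7 | R B4 → L1 hit [D]
  8 | W B2 → L2 miss [D]
  9 | W B5 → L2 miss wb→B2 [D]
  10 | R B5 → L2 hit [D]
  11 | W B5 → L2 hit [D]
  12 | W B5 → L2 hit [D]
  13 | W B4 → L1 hit [D]
  14 | R B5 → L2 hit [D]
  15 | R B2 → L2 miss wb→B5 [-]

DIRTY = [3, 4]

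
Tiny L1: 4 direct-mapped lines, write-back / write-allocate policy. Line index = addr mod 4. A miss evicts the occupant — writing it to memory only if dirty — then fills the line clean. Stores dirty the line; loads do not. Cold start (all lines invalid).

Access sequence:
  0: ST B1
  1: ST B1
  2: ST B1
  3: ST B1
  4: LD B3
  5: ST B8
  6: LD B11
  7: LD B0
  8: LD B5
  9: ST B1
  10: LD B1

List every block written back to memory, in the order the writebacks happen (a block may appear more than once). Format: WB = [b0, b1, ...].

WB = [8, 1]

  0 | W B1 → L1 miss [D]
  1 | W B1 → L1 hit [D]
  2 | W B1 → L1 hit [D]
  3 | W B1 → L1 hit [D]
  4 | R B3 → L3 miss [-]
  5 | W B8 → L0 miss [D]
  6 | R B11 → L3 miss [-]
  7 | R B0 → L0 miss wb→B8 [-]
  8 | R B5 → L1 miss wb→B1 [-]
  9 | W B1 → L1 miss [D]
  10 | R B1 → L1 hit [D]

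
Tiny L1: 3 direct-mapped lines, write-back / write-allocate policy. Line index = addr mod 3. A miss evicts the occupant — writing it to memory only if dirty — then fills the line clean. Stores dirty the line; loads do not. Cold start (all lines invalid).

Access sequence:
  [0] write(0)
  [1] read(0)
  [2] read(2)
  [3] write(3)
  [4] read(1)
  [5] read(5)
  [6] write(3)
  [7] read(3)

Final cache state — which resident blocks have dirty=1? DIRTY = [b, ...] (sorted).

DIRTY = [3]

0: W B0 -> L0 miss  d=D]
1: R B0 -> L0 hit  d=D]
2: R B2 -> L2 miss  d=-]
3: W B3 -> L0 miss wb->B0  d=D]
4: R B1 -> L1 miss  d=-]
5: R B5 -> L2 miss  d=-]
6: W B3 -> L0 hit  d=D]
7: R B3 -> L0 hit  d=D]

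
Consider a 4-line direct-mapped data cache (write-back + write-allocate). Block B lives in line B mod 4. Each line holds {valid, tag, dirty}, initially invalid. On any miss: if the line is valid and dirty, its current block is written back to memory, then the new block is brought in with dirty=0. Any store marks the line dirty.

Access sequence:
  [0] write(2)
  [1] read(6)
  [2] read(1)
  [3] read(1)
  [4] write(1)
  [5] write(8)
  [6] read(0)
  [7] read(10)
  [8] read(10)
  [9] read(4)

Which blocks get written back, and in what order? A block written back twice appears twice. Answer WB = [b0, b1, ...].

WB = [2, 8]

0: W B2 → L2 miss [D]
1: R B6 → L2 miss wb→B2 [-]
2: R B1 → L1 miss [-]
3: R B1 → L1 hit [-]
4: W B1 → L1 hit [D]
5: W B8 → L0 miss [D]
6: R B0 → L0 miss wb→B8 [-]
7: R B10 → L2 miss [-]
8: R B10 → L2 hit [-]
9: R B4 → L0 miss [-]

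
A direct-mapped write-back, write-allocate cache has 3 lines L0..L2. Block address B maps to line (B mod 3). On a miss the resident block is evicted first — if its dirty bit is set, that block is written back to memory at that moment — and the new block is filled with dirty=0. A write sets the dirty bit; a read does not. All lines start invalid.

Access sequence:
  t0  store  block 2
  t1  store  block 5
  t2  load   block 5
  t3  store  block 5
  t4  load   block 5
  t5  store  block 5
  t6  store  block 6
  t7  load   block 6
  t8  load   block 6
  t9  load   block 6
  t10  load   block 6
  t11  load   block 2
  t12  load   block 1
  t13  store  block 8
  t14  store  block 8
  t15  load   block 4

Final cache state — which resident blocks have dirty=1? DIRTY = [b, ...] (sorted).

DIRTY = [6, 8]

  0 | W B2 → L2 miss [D]
  1 | W B5 → L2 miss wb→B2 [D]
  2 | R B5 → L2 hit [D]
  3 | W B5 → L2 hit [D]
  4 | R B5 → L2 hit [D]
  5 | W B5 → L2 hit [D]
  6 | W B6 → L0 miss [D]
  7 | R B6 → L0 hit [D]
  8 | R B6 → L0 hit [D]
  9 | R B6 → L0 hit [D]
  10 | R B6 → L0 hit [D]
  11 | R B2 → L2 miss wb→B5 [-]
  12 | R B1 → L1 miss [-]
  13 | W B8 → L2 miss [D]
  14 | W B8 → L2 hit [D]
  15 | R B4 → L1 miss [-]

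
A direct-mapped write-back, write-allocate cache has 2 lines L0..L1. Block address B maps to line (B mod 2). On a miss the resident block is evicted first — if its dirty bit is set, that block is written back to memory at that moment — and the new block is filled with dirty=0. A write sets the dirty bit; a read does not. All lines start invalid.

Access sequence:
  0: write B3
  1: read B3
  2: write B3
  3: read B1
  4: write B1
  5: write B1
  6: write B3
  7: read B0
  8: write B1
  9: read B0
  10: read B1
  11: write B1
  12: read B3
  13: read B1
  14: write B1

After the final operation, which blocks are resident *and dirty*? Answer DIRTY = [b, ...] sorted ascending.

0: W B3 -> L1 miss  d=D]
1: R B3 -> L1 hit  d=D]
2: W B3 -> L1 hit  d=D]
3: R B1 -> L1 miss wb->B3  d=-]
4: W B1 -> L1 hit  d=D]
5: W B1 -> L1 hit  d=D]
6: W B3 -> L1 miss wb->B1  d=D]
7: R B0 -> L0 miss  d=-]
8: W B1 -> L1 miss wb->B3  d=D]
9: R B0 -> L0 hit  d=-]
10: R B1 -> L1 hit  d=D]
11: W B1 -> L1 hit  d=D]
12: R B3 -> L1 miss wb->B1  d=-]
13: R B1 -> L1 miss  d=-]
14: W B1 -> L1 hit  d=D]

DIRTY = [1]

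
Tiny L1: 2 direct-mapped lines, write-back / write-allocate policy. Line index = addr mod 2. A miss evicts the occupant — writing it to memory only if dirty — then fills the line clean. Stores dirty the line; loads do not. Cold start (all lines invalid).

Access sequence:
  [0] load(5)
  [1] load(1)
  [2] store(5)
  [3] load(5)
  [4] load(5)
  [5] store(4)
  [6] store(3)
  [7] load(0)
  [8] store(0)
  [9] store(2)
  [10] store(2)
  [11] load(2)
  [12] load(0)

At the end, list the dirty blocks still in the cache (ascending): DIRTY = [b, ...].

  0 | R B5 → L1 miss [-]
  1 | R B1 → L1 miss [-]
  2 | W B5 → L1 miss [D]
  3 | R B5 → L1 hit [D]
  4 | R B5 → L1 hit [D]
  5 | W B4 → L0 miss [D]
  6 | W B3 → L1 miss wb→B5 [D]
  7 | R B0 → L0 miss wb→B4 [-]
  8 | W B0 → L0 hit [D]
  9 | W B2 → L0 miss wb→B0 [D]
  10 | W B2 → L0 hit [D]
  11 | R B2 → L0 hit [D]
  12 | R B0 → L0 miss wb→B2 [-]

DIRTY = [3]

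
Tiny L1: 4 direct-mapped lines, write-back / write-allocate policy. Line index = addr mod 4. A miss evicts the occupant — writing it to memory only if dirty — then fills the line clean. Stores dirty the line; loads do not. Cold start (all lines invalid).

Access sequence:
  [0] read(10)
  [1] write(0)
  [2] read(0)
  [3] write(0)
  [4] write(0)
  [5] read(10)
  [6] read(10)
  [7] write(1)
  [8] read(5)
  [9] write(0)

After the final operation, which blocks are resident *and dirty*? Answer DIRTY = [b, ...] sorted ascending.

DIRTY = [0]

  0 | R B10 → L2 miss [-]
  1 | W B0 → L0 miss [D]
  2 | R B0 → L0 hit [D]
  3 | W B0 → L0 hit [D]
  4 | W B0 → L0 hit [D]
  5 | R B10 → L2 hit [-]
  6 | R B10 → L2 hit [-]
  7 | W B1 → L1 miss [D]
  8 | R B5 → L1 miss wb→B1 [-]
  9 | W B0 → L0 hit [D]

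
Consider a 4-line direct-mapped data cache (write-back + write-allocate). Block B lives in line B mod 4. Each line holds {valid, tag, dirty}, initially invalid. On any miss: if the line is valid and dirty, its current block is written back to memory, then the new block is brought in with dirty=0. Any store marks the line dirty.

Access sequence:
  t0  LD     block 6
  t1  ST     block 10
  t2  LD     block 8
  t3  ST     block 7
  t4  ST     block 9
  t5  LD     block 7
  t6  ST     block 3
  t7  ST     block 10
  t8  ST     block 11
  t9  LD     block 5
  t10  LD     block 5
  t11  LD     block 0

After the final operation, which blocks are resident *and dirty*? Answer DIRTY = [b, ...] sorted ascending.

0: R B6 → L2 miss [-]
1: W B10 → L2 miss [D]
2: R B8 → L0 miss [-]
3: W B7 → L3 miss [D]
4: W B9 → L1 miss [D]
5: R B7 → L3 hit [D]
6: W B3 → L3 miss wb→B7 [D]
7: W B10 → L2 hit [D]
8: W B11 → L3 miss wb→B3 [D]
9: R B5 → L1 miss wb→B9 [-]
10: R B5 → L1 hit [-]
11: R B0 → L0 miss [-]

DIRTY = [10, 11]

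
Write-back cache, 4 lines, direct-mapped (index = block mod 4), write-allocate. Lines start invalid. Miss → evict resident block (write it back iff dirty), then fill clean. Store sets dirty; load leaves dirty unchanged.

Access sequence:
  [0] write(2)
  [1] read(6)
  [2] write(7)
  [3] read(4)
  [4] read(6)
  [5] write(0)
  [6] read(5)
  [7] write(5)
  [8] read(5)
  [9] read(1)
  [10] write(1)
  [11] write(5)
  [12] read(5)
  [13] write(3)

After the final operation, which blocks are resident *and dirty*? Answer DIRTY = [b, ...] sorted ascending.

0: W B2 → L2 miss [D]
1: R B6 → L2 miss wb→B2 [-]
2: W B7 → L3 miss [D]
3: R B4 → L0 miss [-]
4: R B6 → L2 hit [-]
5: W B0 → L0 miss [D]
6: R B5 → L1 miss [-]
7: W B5 → L1 hit [D]
8: R B5 → L1 hit [D]
9: R B1 → L1 miss wb→B5 [-]
10: W B1 → L1 hit [D]
11: W B5 → L1 miss wb→B1 [D]
12: R B5 → L1 hit [D]
13: W B3 → L3 miss wb→B7 [D]

DIRTY = [0, 3, 5]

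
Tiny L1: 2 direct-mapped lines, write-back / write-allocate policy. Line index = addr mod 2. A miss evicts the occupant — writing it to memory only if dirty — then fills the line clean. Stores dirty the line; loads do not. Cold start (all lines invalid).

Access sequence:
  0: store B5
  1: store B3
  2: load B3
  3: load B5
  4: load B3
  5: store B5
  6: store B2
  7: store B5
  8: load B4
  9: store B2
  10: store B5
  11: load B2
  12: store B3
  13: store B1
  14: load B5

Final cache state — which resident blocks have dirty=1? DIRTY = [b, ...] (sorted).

0: W B5 → L1 miss [D]
1: W B3 → L1 miss wb→B5 [D]
2: R B3 → L1 hit [D]
3: R B5 → L1 miss wb→B3 [-]
4: R B3 → L1 miss [-]
5: W B5 → L1 miss [D]
6: W B2 → L0 miss [D]
7: W B5 → L1 hit [D]
8: R B4 → L0 miss wb→B2 [-]
9: W B2 → L0 miss [D]
10: W B5 → L1 hit [D]
11: R B2 → L0 hit [D]
12: W B3 → L1 miss wb→B5 [D]
13: W B1 → L1 miss wb→B3 [D]
14: R B5 → L1 miss wb→B1 [-]

DIRTY = [2]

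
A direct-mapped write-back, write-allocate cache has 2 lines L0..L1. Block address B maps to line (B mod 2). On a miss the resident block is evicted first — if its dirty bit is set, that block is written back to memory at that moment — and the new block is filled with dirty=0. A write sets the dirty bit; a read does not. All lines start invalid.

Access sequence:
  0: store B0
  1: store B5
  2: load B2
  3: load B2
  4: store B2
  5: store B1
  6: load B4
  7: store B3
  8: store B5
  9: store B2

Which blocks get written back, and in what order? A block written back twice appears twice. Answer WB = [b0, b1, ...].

WB = [0, 5, 2, 1, 3]

0: W B0 → L0 miss [D]
1: W B5 → L1 miss [D]
2: R B2 → L0 miss wb→B0 [-]
3: R B2 → L0 hit [-]
4: W B2 → L0 hit [D]
5: W B1 → L1 miss wb→B5 [D]
6: R B4 → L0 miss wb→B2 [-]
7: W B3 → L1 miss wb→B1 [D]
8: W B5 → L1 miss wb→B3 [D]
9: W B2 → L0 miss [D]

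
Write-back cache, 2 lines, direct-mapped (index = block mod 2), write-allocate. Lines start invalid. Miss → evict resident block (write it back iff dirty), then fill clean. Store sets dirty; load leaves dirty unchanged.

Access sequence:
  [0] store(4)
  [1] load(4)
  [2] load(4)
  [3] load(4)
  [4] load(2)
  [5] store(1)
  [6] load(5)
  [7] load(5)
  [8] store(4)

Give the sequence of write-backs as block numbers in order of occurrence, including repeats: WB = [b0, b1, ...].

0: W B4 → L0 miss [D]
1: R B4 → L0 hit [D]
2: R B4 → L0 hit [D]
3: R B4 → L0 hit [D]
4: R B2 → L0 miss wb→B4 [-]
5: W B1 → L1 miss [D]
6: R B5 → L1 miss wb→B1 [-]
7: R B5 → L1 hit [-]
8: W B4 → L0 miss [D]

WB = [4, 1]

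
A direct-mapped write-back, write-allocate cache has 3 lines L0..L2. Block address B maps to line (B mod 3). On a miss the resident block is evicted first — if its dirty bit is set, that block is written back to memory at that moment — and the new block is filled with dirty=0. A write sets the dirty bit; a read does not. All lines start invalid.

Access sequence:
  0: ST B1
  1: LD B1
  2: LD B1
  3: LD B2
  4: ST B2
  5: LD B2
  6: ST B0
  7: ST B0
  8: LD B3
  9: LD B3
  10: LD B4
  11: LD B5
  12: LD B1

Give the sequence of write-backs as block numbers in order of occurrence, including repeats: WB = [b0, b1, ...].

WB = [0, 1, 2]

  0 | W B1 → L1 miss [D]
  1 | R B1 → L1 hit [D]
  2 | R B1 → L1 hit [D]
  3 | R B2 → L2 miss [-]
  4 | W B2 → L2 hit [D]
  5 | R B2 → L2 hit [D]
  6 | W B0 → L0 miss [D]
  7 | W B0 → L0 hit [D]
  8 | R B3 → L0 miss wb→B0 [-]
  9 | R B3 → L0 hit [-]
  10 | R B4 → L1 miss wb→B1 [-]
  11 | R B5 → L2 miss wb→B2 [-]
  12 | R B1 → L1 miss [-]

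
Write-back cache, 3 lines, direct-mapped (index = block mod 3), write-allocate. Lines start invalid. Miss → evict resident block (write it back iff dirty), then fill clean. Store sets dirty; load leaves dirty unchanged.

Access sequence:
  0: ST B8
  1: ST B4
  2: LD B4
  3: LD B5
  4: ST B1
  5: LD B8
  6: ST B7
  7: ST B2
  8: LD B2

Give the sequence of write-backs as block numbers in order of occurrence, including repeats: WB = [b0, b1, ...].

WB = [8, 4, 1]

0: W B8 -> L2 miss  d=D]
1: W B4 -> L1 miss  d=D]
2: R B4 -> L1 hit  d=D]
3: R B5 -> L2 miss wb->B8  d=-]
4: W B1 -> L1 miss wb->B4  d=D]
5: R B8 -> L2 miss  d=-]
6: W B7 -> L1 miss wb->B1  d=D]
7: W B2 -> L2 miss  d=D]
8: R B2 -> L2 hit  d=D]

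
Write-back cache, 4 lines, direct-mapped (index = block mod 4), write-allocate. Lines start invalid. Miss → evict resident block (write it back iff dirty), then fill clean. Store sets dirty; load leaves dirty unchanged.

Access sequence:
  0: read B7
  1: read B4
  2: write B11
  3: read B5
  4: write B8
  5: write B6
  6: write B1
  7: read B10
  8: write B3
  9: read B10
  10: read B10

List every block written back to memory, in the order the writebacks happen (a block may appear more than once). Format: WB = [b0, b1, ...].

WB = [6, 11]

  0 | R B7 → L3 miss [-]
  1 | R B4 → L0 miss [-]
  2 | W B11 → L3 miss [D]
  3 | R B5 → L1 miss [-]
  4 | W B8 → L0 miss [D]
  5 | W B6 → L2 miss [D]
  6 | W B1 → L1 miss [D]
  7 | R B10 → L2 miss wb→B6 [-]
  8 | W B3 → L3 miss wb→B11 [D]
  9 | R B10 → L2 hit [-]
  10 | R B10 → L2 hit [-]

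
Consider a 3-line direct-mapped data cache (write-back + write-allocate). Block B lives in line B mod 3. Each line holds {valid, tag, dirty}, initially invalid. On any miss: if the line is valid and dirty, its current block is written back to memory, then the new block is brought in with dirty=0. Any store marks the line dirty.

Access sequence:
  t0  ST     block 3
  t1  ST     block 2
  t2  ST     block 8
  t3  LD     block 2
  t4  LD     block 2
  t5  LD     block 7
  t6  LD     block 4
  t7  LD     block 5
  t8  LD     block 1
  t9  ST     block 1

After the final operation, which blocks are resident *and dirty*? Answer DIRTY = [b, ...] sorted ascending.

0: W B3 → L0 miss [D]
1: W B2 → L2 miss [D]
2: W B8 → L2 miss wb→B2 [D]
3: R B2 → L2 miss wb→B8 [-]
4: R B2 → L2 hit [-]
5: R B7 → L1 miss [-]
6: R B4 → L1 miss [-]
7: R B5 → L2 miss [-]
8: R B1 → L1 miss [-]
9: W B1 → L1 hit [D]

DIRTY = [1, 3]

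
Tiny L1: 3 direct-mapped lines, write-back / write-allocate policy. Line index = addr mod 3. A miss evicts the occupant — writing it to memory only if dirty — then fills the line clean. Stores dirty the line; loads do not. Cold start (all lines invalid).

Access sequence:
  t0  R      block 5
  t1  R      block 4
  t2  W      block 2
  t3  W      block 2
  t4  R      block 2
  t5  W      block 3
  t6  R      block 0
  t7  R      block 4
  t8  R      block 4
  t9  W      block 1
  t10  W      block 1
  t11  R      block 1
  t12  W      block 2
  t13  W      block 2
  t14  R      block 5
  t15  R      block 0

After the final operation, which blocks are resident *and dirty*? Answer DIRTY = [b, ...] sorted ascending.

0: R B5 → L2 miss [-]
1: R B4 → L1 miss [-]
2: W B2 → L2 miss [D]
3: W B2 → L2 hit [D]
4: R B2 → L2 hit [D]
5: W B3 → L0 miss [D]
6: R B0 → L0 miss wb→B3 [-]
7: R B4 → L1 hit [-]
8: R B4 → L1 hit [-]
9: W B1 → L1 miss [D]
10: W B1 → L1 hit [D]
11: R B1 → L1 hit [D]
12: W B2 → L2 hit [D]
13: W B2 → L2 hit [D]
14: R B5 → L2 miss wb→B2 [-]
15: R B0 → L0 hit [-]

DIRTY = [1]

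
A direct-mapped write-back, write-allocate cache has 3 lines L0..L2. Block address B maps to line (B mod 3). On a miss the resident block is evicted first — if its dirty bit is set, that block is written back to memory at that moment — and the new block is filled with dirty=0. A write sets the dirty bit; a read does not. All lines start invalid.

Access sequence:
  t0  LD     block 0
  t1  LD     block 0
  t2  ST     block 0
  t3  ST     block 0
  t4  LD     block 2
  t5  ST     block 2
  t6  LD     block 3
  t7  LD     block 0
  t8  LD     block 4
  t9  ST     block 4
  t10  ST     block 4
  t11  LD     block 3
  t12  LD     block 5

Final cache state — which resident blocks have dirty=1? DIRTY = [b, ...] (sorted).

0: R B0 -> L0 miss  d=-]
1: R B0 -> L0 hit  d=-]
2: W B0 -> L0 hit  d=D]
3: W B0 -> L0 hit  d=D]
4: R B2 -> L2 miss  d=-]
5: W B2 -> L2 hit  d=D]
6: R B3 -> L0 miss wb->B0  d=-]
7: R B0 -> L0 miss  d=-]
8: R B4 -> L1 miss  d=-]
9: W B4 -> L1 hit  d=D]
10: W B4 -> L1 hit  d=D]
11: R B3 -> L0 miss  d=-]
12: R B5 -> L2 miss wb->B2  d=-]

DIRTY = [4]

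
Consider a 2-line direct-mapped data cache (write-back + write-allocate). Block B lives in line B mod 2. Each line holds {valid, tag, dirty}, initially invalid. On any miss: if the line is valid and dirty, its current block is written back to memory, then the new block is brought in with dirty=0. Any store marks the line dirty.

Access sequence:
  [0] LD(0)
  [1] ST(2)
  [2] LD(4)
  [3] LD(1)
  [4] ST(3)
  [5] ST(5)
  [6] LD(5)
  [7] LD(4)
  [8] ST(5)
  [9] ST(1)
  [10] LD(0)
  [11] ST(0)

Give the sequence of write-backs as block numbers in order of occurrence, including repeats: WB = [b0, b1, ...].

WB = [2, 3, 5]

  0 | R B0 → L0 miss [-]
  1 | W B2 → L0 miss [D]
  2 | R B4 → L0 miss wb→B2 [-]
  3 | R B1 → L1 miss [-]
  4 | W B3 → L1 miss [D]
  5 | W B5 → L1 miss wb→B3 [D]
  6 | R B5 → L1 hit [D]
  7 | R B4 → L0 hit [-]
  8 | W B5 → L1 hit [D]
  9 | W B1 → L1 miss wb→B5 [D]
  10 | R B0 → L0 miss [-]
  11 | W B0 → L0 hit [D]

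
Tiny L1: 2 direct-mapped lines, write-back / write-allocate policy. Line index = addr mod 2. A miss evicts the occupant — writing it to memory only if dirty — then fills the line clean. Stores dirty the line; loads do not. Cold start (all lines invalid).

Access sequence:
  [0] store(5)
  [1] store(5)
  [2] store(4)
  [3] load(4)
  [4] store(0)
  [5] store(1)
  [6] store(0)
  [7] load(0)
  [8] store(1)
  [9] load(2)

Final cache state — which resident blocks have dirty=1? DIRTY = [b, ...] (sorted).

0: W B5 → L1 miss [D]
1: W B5 → L1 hit [D]
2: W B4 → L0 miss [D]
3: R B4 → L0 hit [D]
4: W B0 → L0 miss wb→B4 [D]
5: W B1 → L1 miss wb→B5 [D]
6: W B0 → L0 hit [D]
7: R B0 → L0 hit [D]
8: W B1 → L1 hit [D]
9: R B2 → L0 miss wb→B0 [-]

DIRTY = [1]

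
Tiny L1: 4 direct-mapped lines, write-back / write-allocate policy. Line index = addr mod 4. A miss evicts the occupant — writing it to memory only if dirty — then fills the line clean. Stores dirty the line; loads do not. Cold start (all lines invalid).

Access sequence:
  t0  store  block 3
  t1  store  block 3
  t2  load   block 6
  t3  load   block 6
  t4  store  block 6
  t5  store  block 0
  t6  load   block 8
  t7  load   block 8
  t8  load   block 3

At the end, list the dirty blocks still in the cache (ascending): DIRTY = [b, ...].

DIRTY = [3, 6]

0: W B3 -> L3 miss  d=D]
1: W B3 -> L3 hit  d=D]
2: R B6 -> L2 miss  d=-]
3: R B6 -> L2 hit  d=-]
4: W B6 -> L2 hit  d=D]
5: W B0 -> L0 miss  d=D]
6: R B8 -> L0 miss wb->B0  d=-]
7: R B8 -> L0 hit  d=-]
8: R B3 -> L3 hit  d=D]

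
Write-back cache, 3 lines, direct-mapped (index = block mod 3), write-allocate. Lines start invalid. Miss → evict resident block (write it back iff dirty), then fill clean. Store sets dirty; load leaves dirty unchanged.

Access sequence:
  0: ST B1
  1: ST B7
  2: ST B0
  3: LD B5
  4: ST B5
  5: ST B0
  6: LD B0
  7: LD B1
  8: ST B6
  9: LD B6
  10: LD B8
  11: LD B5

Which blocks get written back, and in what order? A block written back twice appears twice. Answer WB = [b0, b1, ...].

WB = [1, 7, 0, 5]

0: W B1 → L1 miss [D]
1: W B7 → L1 miss wb→B1 [D]
2: W B0 → L0 miss [D]
3: R B5 → L2 miss [-]
4: W B5 → L2 hit [D]
5: W B0 → L0 hit [D]
6: R B0 → L0 hit [D]
7: R B1 → L1 miss wb→B7 [-]
8: W B6 → L0 miss wb→B0 [D]
9: R B6 → L0 hit [D]
10: R B8 → L2 miss wb→B5 [-]
11: R B5 → L2 miss [-]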